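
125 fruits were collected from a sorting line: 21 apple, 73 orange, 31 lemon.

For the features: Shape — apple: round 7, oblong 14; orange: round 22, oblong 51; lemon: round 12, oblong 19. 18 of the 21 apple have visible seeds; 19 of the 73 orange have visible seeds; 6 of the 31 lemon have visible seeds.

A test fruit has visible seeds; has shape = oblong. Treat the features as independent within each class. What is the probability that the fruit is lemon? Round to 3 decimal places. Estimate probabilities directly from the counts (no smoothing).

apple: (21/125) × (14/21) × (18/21) = 0.096
orange: (73/125) × (51/73) × (19/73) ≈ 0.106192
lemon: (31/125) × (19/31) × (6/31) ≈ 0.0294194
P(lemon | x) = 0.0294194 / 0.2316114 ≈ 0.127

0.127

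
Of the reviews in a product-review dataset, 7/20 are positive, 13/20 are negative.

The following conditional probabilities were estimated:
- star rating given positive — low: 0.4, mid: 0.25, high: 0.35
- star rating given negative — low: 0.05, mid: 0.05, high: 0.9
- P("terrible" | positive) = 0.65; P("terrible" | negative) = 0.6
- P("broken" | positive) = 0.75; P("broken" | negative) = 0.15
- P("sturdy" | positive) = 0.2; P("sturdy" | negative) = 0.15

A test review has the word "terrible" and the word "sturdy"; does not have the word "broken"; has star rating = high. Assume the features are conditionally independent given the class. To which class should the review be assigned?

positive: 0.35 × 0.35 × 0.65 × (1−0.75) × 0.2 = 0.00398125
negative: 0.65 × 0.9 × 0.6 × (1−0.15) × 0.15 = 0.0447525
Highest score → negative.

negative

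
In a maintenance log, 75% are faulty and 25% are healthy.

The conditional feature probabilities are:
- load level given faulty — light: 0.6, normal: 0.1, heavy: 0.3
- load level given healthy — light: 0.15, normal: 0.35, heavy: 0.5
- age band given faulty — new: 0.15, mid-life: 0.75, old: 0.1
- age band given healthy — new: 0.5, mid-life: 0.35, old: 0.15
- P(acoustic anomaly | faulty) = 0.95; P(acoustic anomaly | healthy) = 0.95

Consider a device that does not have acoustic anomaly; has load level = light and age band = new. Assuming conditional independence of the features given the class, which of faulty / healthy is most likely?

faulty: 0.75 × 0.6 × 0.15 × (1−0.95) = 0.003375
healthy: 0.25 × 0.15 × 0.5 × (1−0.95) = 0.0009375
Highest score → faulty.

faulty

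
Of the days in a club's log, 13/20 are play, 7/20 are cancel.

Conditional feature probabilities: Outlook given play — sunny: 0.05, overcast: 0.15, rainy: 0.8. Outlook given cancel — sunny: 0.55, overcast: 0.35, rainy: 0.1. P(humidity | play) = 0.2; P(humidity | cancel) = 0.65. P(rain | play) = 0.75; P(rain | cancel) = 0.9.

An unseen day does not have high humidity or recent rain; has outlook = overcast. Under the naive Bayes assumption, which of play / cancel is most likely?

play: 0.65 × 0.15 × (1−0.2) × (1−0.75) = 0.0195
cancel: 0.35 × 0.35 × (1−0.65) × (1−0.9) = 0.0042875
Highest score → play.

play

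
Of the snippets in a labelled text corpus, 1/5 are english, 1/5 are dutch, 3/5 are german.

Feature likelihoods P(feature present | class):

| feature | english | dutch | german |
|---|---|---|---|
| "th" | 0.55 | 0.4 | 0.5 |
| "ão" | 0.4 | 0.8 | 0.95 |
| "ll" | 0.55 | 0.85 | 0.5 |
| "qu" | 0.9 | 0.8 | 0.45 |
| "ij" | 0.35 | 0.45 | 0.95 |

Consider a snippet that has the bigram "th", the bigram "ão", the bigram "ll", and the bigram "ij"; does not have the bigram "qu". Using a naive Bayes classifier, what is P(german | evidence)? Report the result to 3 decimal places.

0.928

english: 0.2 × 0.55 × 0.4 × 0.55 × (1−0.9) × 0.35 = 0.000847
dutch: 0.2 × 0.4 × 0.8 × 0.85 × (1−0.8) × 0.45 = 0.004896
german: 0.6 × 0.5 × 0.95 × 0.5 × (1−0.45) × 0.95 = 0.07445625
P(german | x) = 0.07445625 / 0.08019925 ≈ 0.928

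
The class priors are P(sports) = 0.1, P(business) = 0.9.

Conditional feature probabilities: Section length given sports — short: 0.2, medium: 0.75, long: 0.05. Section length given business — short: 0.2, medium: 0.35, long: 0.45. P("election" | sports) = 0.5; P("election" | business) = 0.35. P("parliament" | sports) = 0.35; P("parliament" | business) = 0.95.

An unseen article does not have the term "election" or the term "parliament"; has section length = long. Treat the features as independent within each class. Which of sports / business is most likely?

sports: 0.1 × 0.05 × (1−0.5) × (1−0.35) = 0.001625
business: 0.9 × 0.45 × (1−0.35) × (1−0.95) = 0.0131625
Highest score → business.

business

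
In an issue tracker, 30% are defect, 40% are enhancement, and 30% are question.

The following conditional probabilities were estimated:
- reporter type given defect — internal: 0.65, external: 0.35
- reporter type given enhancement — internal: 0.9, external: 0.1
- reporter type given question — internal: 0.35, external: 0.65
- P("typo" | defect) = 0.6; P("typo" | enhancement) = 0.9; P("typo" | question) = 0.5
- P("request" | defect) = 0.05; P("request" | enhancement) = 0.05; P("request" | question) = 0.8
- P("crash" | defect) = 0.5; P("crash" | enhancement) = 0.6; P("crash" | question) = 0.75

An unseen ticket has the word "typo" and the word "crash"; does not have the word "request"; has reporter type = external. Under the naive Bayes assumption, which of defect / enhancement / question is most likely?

defect: 0.3 × 0.35 × 0.6 × (1−0.05) × 0.5 = 0.029925
enhancement: 0.4 × 0.1 × 0.9 × (1−0.05) × 0.6 = 0.02052
question: 0.3 × 0.65 × 0.5 × (1−0.8) × 0.75 = 0.014625
Highest score → defect.

defect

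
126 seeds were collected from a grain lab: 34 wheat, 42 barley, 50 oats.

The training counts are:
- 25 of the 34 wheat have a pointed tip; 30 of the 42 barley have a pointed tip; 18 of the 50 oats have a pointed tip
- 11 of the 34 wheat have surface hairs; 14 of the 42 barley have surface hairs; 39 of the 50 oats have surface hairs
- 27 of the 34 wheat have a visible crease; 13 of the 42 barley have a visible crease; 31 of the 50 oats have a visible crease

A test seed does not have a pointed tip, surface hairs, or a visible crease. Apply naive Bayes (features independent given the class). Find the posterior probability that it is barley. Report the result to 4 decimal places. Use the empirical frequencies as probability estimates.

wheat: (34/126) × (9/34) × (23/34) × (7/34) ≈ 0.0099481
barley: (42/126) × (12/42) × (28/42) × (29/42) ≈ 0.0438398
oats: (50/126) × (32/50) × (11/50) × (19/50) ≈ 0.0212317
P(barley | x) = 0.0438398 / 0.0750196 ≈ 0.5844

0.5844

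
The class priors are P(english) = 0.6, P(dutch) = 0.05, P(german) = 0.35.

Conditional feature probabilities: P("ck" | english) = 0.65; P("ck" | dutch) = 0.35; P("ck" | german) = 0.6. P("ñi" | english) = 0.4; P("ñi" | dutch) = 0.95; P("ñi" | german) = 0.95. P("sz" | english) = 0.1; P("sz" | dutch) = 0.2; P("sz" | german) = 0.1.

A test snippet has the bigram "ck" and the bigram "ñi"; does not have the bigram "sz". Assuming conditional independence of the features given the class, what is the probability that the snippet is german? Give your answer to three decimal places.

0.539

english: 0.6 × 0.65 × 0.4 × (1−0.1) = 0.1404
dutch: 0.05 × 0.35 × 0.95 × (1−0.2) = 0.0133
german: 0.35 × 0.6 × 0.95 × (1−0.1) = 0.17955
P(german | x) = 0.17955 / 0.33325 ≈ 0.539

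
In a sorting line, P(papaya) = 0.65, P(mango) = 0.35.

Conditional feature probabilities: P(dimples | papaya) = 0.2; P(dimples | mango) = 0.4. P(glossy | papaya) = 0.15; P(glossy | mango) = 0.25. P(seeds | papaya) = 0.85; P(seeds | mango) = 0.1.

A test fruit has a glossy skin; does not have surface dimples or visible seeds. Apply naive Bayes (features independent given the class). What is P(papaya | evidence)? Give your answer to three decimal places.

0.198

papaya: 0.65 × (1−0.2) × 0.15 × (1−0.85) = 0.0117
mango: 0.35 × (1−0.4) × 0.25 × (1−0.1) = 0.04725
P(papaya | x) = 0.0117 / 0.05895 ≈ 0.198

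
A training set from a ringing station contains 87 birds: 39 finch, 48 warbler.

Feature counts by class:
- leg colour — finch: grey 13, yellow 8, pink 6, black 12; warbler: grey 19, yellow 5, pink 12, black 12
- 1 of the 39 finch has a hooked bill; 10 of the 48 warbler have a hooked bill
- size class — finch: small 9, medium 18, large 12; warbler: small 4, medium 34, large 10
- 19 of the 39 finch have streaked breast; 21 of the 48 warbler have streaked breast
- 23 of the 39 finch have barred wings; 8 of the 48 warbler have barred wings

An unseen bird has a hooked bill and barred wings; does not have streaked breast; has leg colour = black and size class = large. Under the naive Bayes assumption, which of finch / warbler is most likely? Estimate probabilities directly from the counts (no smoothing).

finch: (39/87) × (12/39) × (1/39) × (12/39) × (20/39) × (23/39) ≈ 0.000329111
warbler: (48/87) × (12/48) × (10/48) × (10/48) × (27/48) × (8/48) ≈ 0.000561243
Highest score → warbler.

warbler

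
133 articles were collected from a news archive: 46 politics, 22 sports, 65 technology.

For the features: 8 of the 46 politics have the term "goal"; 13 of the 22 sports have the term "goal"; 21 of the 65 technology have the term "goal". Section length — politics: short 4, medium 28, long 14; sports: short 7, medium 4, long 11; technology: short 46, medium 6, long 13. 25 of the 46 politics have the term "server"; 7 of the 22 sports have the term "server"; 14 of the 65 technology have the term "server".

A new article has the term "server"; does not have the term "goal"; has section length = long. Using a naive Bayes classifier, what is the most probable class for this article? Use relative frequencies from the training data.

politics: (46/133) × (38/46) × (14/46) × (25/46) ≈ 0.047259
sports: (22/133) × (9/22) × (11/22) × (7/22) ≈ 0.0107656
technology: (65/133) × (44/65) × (13/65) × (14/65) ≈ 0.014251
Highest score → politics.

politics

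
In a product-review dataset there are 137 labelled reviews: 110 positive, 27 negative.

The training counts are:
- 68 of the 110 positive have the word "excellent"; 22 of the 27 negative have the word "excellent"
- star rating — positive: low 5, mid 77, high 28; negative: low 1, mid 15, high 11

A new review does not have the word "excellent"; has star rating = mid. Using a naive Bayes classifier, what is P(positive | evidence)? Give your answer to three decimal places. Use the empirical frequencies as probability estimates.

positive: (110/137) × (42/110) × (77/110) ≈ 0.214599
negative: (27/137) × (5/27) × (15/27) ≈ 0.0202758
P(positive | x) = 0.214599 / 0.2348748 ≈ 0.914

0.914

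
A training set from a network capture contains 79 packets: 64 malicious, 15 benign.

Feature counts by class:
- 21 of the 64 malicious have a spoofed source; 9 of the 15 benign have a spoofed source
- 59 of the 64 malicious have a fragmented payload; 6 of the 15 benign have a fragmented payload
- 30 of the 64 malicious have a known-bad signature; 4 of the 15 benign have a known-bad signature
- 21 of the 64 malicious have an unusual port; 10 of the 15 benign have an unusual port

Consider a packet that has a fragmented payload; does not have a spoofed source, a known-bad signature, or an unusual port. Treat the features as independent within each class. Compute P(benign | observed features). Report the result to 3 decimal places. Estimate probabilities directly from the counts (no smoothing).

malicious: (64/79) × (43/64) × (59/64) × (34/64) × (43/64) ≈ 0.179102
benign: (15/79) × (6/15) × (6/15) × (11/15) × (5/15) ≈ 0.00742616
P(benign | x) = 0.00742616 / 0.18652816 ≈ 0.040

0.040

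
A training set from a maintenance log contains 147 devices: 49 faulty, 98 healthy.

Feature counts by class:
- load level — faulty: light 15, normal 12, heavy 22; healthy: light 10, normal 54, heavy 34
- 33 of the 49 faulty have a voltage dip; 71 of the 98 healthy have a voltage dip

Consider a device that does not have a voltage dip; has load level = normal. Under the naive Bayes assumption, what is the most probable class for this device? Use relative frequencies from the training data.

faulty: (49/147) × (12/49) × (16/49) ≈ 0.0266556
healthy: (98/147) × (54/98) × (27/98) ≈ 0.101208
Highest score → healthy.

healthy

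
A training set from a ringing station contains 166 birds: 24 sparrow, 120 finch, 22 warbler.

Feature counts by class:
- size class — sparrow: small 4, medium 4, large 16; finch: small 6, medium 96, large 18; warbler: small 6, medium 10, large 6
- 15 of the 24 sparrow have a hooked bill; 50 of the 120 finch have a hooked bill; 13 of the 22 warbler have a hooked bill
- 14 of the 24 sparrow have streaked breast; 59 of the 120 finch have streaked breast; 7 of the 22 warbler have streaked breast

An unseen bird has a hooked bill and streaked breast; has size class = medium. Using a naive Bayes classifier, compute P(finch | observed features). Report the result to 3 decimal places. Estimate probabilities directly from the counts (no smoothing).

sparrow: (24/166) × (4/24) × (15/24) × (14/24) ≈ 0.00878514
finch: (120/166) × (96/120) × (50/120) × (59/120) ≈ 0.118474
warbler: (22/166) × (10/22) × (13/22) × (7/22) ≈ 0.0113263
P(finch | x) = 0.118474 / 0.13858544 ≈ 0.855

0.855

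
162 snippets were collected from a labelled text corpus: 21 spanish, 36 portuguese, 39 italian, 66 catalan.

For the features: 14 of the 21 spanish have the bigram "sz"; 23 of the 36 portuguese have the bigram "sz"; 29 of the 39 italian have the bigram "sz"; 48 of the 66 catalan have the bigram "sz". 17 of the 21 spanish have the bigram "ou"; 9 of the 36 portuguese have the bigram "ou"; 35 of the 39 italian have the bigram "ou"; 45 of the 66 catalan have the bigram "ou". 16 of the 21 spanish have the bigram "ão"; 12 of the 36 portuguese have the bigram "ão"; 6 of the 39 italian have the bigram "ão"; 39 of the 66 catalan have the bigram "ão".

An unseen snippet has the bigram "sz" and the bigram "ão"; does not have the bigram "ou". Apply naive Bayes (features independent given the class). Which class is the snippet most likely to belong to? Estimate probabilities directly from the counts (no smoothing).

spanish: (21/162) × (14/21) × (4/21) × (16/21) ≈ 0.0125416
portuguese: (36/162) × (23/36) × (27/36) × (12/36) ≈ 0.0354938
italian: (39/162) × (29/39) × (4/39) × (6/39) ≈ 0.00282465
catalan: (66/162) × (48/66) × (21/66) × (39/66) ≈ 0.0557086
Highest score → catalan.

catalan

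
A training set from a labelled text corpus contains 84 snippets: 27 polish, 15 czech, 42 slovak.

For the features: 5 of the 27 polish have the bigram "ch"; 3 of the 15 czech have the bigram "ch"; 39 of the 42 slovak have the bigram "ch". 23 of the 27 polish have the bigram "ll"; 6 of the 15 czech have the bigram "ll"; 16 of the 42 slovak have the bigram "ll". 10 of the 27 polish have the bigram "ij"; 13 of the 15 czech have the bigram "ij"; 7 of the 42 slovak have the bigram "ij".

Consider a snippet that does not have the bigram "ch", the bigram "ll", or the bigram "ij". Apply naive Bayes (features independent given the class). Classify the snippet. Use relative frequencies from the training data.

polish

polish: (27/84) × (22/27) × (4/27) × (17/27) ≈ 0.0244301
czech: (15/84) × (12/15) × (9/15) × (2/15) ≈ 0.0114286
slovak: (42/84) × (3/42) × (26/42) × (35/42) ≈ 0.018424
Highest score → polish.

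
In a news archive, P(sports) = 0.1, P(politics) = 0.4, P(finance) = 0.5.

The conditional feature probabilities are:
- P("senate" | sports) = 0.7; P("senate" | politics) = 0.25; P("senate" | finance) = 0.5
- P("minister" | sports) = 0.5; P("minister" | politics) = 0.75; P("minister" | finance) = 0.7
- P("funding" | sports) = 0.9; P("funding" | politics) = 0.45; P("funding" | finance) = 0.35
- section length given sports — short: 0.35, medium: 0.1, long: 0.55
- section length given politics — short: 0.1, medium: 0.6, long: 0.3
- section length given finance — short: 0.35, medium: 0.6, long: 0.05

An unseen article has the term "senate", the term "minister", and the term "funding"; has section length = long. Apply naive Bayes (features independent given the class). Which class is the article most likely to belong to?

sports

sports: 0.1 × 0.7 × 0.5 × 0.9 × 0.55 = 0.017325
politics: 0.4 × 0.25 × 0.75 × 0.45 × 0.3 = 0.010125
finance: 0.5 × 0.5 × 0.7 × 0.35 × 0.05 = 0.0030625
Highest score → sports.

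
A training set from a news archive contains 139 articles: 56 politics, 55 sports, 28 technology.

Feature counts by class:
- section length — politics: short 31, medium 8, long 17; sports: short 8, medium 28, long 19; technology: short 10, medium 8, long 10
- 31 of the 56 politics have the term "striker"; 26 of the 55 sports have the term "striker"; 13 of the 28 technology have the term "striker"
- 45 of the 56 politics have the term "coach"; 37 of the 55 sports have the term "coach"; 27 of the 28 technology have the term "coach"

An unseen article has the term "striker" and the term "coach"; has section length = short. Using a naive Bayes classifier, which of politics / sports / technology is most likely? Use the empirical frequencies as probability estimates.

politics

politics: (56/139) × (31/56) × (31/56) × (45/56) ≈ 0.0992076
sports: (55/139) × (8/55) × (26/55) × (37/55) ≈ 0.0183031
technology: (28/139) × (10/28) × (13/28) × (27/28) ≈ 0.0322089
Highest score → politics.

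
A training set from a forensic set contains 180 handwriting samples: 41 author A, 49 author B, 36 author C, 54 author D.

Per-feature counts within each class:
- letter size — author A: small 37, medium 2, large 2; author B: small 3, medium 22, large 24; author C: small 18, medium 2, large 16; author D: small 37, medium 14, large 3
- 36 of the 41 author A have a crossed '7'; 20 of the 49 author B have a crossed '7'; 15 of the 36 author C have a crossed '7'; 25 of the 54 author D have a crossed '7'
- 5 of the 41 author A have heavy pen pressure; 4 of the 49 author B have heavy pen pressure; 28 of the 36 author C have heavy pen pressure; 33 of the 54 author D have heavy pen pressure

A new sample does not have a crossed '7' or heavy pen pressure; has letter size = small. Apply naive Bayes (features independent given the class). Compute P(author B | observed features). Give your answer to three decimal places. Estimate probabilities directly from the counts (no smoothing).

0.104

author A: (41/180) × (37/41) × (5/41) × (36/41) ≈ 0.0220107
author B: (49/180) × (3/49) × (29/49) × (45/49) ≈ 0.00905873
author C: (36/180) × (18/36) × (21/36) × (8/36) ≈ 0.012963
author D: (54/180) × (37/54) × (29/54) × (21/54) ≈ 0.0429298
P(author B | x) = 0.00905873 / 0.08696223 ≈ 0.104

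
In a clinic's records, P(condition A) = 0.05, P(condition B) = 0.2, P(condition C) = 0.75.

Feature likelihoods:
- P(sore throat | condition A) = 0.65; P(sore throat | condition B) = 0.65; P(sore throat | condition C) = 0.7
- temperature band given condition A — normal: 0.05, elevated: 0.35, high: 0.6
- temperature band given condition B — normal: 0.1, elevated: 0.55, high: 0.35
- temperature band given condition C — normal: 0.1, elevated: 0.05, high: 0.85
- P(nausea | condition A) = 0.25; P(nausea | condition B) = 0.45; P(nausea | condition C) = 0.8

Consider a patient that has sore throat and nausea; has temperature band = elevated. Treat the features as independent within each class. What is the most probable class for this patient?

condition A: 0.05 × 0.65 × 0.35 × 0.25 = 0.00284375
condition B: 0.2 × 0.65 × 0.55 × 0.45 = 0.032175
condition C: 0.75 × 0.7 × 0.05 × 0.8 = 0.021
Highest score → condition B.

condition B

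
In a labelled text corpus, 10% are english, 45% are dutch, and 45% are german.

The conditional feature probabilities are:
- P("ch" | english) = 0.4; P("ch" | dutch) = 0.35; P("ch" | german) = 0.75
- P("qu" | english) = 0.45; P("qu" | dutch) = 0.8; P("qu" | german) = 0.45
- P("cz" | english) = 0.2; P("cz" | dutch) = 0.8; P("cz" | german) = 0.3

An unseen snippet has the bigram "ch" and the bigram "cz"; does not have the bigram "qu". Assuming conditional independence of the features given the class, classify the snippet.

english: 0.1 × 0.4 × (1−0.45) × 0.2 = 0.0044
dutch: 0.45 × 0.35 × (1−0.8) × 0.8 = 0.0252
german: 0.45 × 0.75 × (1−0.45) × 0.3 = 0.0556875
Highest score → german.

german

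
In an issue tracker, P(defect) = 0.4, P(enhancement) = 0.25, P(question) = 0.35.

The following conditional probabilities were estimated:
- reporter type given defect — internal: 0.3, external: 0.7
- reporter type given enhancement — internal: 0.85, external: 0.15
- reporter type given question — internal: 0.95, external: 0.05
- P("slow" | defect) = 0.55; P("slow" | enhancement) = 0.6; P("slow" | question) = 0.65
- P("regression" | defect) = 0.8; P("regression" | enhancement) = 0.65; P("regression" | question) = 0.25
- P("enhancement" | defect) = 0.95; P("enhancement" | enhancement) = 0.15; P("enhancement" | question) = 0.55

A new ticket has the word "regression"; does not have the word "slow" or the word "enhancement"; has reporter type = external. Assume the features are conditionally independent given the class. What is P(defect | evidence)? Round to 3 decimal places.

0.360

defect: 0.4 × 0.7 × (1−0.55) × 0.8 × (1−0.95) = 0.00504
enhancement: 0.25 × 0.15 × (1−0.6) × 0.65 × (1−0.15) = 0.0082875
question: 0.35 × 0.05 × (1−0.65) × 0.25 × (1−0.55) = 0.0006890625
P(defect | x) = 0.00504 / 0.0140165625 ≈ 0.360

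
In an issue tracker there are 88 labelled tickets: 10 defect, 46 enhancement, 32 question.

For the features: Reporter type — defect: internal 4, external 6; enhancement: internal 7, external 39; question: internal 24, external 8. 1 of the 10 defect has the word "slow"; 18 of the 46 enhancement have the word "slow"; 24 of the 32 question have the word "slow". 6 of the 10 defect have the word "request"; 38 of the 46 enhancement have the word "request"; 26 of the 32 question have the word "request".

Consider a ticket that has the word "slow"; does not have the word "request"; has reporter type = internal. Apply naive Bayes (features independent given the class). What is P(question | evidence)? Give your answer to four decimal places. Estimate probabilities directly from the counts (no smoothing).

defect: (10/88) × (4/10) × (1/10) × (4/10) ≈ 0.00181818
enhancement: (46/88) × (7/46) × (18/46) × (8/46) ≈ 0.0054133
question: (32/88) × (24/32) × (24/32) × (6/32) ≈ 0.0383523
P(question | x) = 0.0383523 / 0.04558378 ≈ 0.8414

0.8414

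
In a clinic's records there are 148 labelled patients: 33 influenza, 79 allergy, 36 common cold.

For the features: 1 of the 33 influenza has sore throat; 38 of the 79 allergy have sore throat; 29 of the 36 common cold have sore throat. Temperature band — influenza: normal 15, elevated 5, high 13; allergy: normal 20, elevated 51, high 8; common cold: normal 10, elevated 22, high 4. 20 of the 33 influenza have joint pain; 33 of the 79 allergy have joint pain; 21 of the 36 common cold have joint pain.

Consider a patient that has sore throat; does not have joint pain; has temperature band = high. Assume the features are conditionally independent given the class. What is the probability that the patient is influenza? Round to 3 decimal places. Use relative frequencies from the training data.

0.042

influenza: (33/148) × (1/33) × (13/33) × (13/33) ≈ 0.00104857
allergy: (79/148) × (38/79) × (8/79) × (46/79) ≈ 0.0151396
common cold: (36/148) × (29/36) × (4/36) × (15/36) ≈ 0.00907157
P(influenza | x) = 0.00104857 / 0.02525974 ≈ 0.042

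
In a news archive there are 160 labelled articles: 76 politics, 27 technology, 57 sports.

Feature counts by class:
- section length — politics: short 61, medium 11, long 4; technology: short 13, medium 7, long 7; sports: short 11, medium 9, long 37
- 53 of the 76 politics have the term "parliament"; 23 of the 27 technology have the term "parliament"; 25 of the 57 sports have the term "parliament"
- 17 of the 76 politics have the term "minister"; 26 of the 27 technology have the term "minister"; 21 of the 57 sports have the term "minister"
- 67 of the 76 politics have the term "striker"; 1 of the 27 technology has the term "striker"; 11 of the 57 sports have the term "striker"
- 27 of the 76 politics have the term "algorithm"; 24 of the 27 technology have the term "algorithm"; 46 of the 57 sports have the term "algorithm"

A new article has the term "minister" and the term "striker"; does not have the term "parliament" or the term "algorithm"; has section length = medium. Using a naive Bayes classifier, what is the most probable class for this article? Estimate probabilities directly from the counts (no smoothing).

politics

politics: (76/160) × (11/76) × (23/76) × (17/76) × (67/76) × (49/76) ≈ 0.00264525
technology: (27/160) × (7/27) × (4/27) × (26/27) × (1/27) × (3/27) ≈ 0.0000256849
sports: (57/160) × (9/57) × (32/57) × (21/57) × (11/57) × (11/57) ≈ 0.000433289
Highest score → politics.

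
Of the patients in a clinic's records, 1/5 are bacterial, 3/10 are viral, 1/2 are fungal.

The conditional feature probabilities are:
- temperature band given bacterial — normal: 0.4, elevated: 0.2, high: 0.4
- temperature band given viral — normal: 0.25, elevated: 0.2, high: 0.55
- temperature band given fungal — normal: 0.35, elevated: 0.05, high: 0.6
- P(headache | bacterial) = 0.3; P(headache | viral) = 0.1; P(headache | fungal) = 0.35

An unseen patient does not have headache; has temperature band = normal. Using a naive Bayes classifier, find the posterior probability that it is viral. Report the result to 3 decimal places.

bacterial: 0.2 × 0.4 × (1−0.3) = 0.056
viral: 0.3 × 0.25 × (1−0.1) = 0.0675
fungal: 0.5 × 0.35 × (1−0.35) = 0.11375
P(viral | x) = 0.0675 / 0.23725 ≈ 0.285

0.285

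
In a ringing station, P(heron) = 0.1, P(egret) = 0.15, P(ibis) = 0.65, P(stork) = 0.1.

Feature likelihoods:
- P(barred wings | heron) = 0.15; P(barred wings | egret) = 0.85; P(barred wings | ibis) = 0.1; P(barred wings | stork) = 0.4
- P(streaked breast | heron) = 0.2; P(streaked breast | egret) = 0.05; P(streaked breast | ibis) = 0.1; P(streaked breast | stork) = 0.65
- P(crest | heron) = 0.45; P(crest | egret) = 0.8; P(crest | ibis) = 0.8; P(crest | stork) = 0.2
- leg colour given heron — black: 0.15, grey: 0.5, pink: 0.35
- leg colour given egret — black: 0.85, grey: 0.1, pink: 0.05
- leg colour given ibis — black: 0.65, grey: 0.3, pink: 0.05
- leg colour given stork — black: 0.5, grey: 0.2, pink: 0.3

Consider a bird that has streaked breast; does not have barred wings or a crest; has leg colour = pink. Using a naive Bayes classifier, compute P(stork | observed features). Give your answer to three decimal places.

heron: 0.1 × (1−0.15) × 0.2 × (1−0.45) × 0.35 = 0.0032725
egret: 0.15 × (1−0.85) × 0.05 × (1−0.8) × 0.05 = 0.00001125
ibis: 0.65 × (1−0.1) × 0.1 × (1−0.8) × 0.05 = 0.000585
stork: 0.1 × (1−0.4) × 0.65 × (1−0.2) × 0.3 = 0.00936
P(stork | x) = 0.00936 / 0.01322875 ≈ 0.708

0.708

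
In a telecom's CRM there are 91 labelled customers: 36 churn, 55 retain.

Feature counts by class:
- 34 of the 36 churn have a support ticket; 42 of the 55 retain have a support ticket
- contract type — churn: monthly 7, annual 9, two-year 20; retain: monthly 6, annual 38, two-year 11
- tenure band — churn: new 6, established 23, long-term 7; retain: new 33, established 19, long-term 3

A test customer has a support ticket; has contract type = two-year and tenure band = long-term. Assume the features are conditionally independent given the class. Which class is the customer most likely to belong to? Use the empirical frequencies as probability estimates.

churn: (36/91) × (34/36) × (20/36) × (7/36) ≈ 0.0403609
retain: (55/91) × (42/55) × (11/55) × (3/55) ≈ 0.00503497
Highest score → churn.

churn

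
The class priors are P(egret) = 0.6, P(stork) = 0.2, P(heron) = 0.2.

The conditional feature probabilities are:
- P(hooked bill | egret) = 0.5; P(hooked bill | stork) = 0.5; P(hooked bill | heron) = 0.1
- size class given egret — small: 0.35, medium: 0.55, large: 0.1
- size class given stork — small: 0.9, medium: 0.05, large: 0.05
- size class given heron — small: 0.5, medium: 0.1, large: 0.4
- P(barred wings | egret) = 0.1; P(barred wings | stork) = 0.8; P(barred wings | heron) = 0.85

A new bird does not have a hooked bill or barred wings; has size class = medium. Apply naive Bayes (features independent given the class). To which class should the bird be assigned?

egret

egret: 0.6 × (1−0.5) × 0.55 × (1−0.1) = 0.1485
stork: 0.2 × (1−0.5) × 0.05 × (1−0.8) = 0.001
heron: 0.2 × (1−0.1) × 0.1 × (1−0.85) = 0.0027
Highest score → egret.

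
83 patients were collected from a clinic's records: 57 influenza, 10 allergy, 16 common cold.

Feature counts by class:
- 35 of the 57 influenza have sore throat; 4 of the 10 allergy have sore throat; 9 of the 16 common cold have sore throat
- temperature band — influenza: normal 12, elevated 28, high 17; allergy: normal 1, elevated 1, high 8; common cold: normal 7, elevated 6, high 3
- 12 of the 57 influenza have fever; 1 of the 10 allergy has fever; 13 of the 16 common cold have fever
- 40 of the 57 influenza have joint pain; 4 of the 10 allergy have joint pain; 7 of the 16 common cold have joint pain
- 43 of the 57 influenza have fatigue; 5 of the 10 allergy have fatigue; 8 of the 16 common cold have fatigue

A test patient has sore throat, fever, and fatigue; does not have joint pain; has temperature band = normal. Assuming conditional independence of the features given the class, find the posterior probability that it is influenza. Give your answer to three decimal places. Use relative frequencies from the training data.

influenza: (57/83) × (35/57) × (12/57) × (12/57) × (17/57) × (43/57) ≈ 0.00420504
allergy: (10/83) × (4/10) × (1/10) × (1/10) × (6/10) × (5/10) ≈ 0.000144578
common cold: (16/83) × (9/16) × (7/16) × (13/16) × (9/16) × (8/16) ≈ 0.0108407
P(influenza | x) = 0.00420504 / 0.015190318 ≈ 0.277

0.277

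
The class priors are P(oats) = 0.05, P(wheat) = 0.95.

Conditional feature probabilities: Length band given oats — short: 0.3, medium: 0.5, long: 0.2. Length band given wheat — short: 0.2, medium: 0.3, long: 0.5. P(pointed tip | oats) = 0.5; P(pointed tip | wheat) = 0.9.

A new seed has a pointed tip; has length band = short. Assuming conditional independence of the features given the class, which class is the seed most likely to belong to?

wheat

oats: 0.05 × 0.3 × 0.5 = 0.0075
wheat: 0.95 × 0.2 × 0.9 = 0.171
Highest score → wheat.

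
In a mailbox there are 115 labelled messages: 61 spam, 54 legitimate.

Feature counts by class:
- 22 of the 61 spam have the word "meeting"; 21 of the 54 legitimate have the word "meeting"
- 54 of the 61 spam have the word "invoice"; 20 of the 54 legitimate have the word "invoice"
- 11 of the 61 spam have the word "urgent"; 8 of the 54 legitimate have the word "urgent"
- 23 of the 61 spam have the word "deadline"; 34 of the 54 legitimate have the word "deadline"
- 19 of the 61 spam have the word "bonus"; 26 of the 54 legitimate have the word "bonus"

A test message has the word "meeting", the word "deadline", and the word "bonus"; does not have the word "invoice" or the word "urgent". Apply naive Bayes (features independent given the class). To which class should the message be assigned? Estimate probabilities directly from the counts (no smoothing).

spam: (61/115) × (22/61) × (7/61) × (50/61) × (23/61) × (19/61) ≈ 0.00211327
legitimate: (54/115) × (21/54) × (34/54) × (46/54) × (34/54) × (26/54) ≈ 0.0296917
Highest score → legitimate.

legitimate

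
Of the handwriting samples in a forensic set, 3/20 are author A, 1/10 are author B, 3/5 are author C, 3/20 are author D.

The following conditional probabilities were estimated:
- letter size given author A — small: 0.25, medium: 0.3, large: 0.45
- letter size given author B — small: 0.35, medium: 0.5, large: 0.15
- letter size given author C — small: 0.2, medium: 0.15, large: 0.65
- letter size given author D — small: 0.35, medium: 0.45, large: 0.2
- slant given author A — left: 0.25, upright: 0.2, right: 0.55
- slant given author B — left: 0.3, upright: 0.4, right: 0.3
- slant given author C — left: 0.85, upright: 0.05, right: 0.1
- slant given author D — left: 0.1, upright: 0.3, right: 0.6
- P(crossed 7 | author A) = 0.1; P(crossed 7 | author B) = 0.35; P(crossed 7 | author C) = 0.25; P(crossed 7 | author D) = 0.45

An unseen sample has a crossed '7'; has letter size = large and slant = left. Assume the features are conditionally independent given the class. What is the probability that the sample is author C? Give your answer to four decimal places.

0.9473

author A: 0.15 × 0.45 × 0.25 × 0.1 = 0.0016875
author B: 0.1 × 0.15 × 0.3 × 0.35 = 0.001575
author C: 0.6 × 0.65 × 0.85 × 0.25 = 0.082875
author D: 0.15 × 0.2 × 0.1 × 0.45 = 0.00135
P(author C | x) = 0.082875 / 0.0874875 ≈ 0.9473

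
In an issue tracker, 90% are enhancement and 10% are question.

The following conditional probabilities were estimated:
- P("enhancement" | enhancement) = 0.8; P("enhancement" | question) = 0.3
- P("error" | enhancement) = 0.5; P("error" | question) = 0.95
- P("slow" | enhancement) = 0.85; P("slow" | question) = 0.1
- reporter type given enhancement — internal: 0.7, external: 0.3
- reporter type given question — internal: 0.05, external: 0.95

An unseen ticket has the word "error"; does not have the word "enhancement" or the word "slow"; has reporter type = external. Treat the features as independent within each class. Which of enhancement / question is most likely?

enhancement: 0.9 × (1−0.8) × 0.5 × (1−0.85) × 0.3 = 0.00405
question: 0.1 × (1−0.3) × 0.95 × (1−0.1) × 0.95 = 0.0568575
Highest score → question.

question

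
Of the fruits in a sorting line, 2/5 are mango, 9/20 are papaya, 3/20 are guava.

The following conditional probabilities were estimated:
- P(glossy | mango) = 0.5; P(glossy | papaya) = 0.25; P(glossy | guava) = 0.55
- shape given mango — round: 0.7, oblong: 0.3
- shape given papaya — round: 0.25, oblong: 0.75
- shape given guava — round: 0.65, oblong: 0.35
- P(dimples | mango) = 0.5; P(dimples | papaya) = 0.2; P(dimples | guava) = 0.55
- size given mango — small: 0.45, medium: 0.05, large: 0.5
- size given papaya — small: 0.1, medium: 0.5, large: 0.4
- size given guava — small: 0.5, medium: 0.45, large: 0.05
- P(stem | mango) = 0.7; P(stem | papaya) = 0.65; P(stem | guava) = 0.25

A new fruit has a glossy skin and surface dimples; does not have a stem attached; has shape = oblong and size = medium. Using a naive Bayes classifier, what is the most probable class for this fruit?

guava

mango: 0.4 × 0.5 × 0.3 × 0.5 × 0.05 × (1−0.7) = 0.00045
papaya: 0.45 × 0.25 × 0.75 × 0.2 × 0.5 × (1−0.65) = 0.002953125
guava: 0.15 × 0.55 × 0.35 × 0.55 × 0.45 × (1−0.25) = 0.005359921875
Highest score → guava.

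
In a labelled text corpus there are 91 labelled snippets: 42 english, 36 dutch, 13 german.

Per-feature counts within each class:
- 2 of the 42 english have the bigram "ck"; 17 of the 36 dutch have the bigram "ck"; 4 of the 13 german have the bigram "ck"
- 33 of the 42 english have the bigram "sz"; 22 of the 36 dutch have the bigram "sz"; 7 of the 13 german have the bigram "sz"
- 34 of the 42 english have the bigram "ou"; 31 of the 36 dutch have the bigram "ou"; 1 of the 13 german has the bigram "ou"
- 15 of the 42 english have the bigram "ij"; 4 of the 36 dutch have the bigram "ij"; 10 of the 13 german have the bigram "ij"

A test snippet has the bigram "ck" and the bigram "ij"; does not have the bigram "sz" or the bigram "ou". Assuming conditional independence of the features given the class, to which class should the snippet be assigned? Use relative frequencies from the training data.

german

english: (42/91) × (2/42) × (9/42) × (8/42) × (15/42) ≈ 0.000320379
dutch: (36/91) × (17/36) × (14/36) × (5/36) × (4/36) ≈ 0.00112114
german: (13/91) × (4/13) × (6/13) × (12/13) × (10/13) ≈ 0.0144053
Highest score → german.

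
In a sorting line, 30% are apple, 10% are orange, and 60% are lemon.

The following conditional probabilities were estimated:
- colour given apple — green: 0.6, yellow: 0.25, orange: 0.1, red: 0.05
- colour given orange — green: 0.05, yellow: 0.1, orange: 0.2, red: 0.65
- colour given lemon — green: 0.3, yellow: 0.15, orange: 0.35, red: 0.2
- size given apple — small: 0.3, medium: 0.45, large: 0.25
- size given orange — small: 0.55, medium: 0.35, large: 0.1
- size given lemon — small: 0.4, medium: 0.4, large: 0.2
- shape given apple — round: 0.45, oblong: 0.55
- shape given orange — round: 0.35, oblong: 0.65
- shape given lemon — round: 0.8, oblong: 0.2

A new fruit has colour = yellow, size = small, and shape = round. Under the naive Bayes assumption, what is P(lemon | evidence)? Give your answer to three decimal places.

apple: 0.3 × 0.25 × 0.3 × 0.45 = 0.010125
orange: 0.1 × 0.1 × 0.55 × 0.35 = 0.001925
lemon: 0.6 × 0.15 × 0.4 × 0.8 = 0.0288
P(lemon | x) = 0.0288 / 0.04085 ≈ 0.705

0.705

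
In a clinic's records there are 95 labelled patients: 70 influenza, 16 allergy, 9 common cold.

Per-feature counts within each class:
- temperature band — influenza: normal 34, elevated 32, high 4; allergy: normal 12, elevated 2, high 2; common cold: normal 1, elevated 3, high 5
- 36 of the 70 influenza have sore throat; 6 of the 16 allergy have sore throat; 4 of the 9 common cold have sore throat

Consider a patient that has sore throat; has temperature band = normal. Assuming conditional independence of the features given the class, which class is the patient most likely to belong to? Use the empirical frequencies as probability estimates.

influenza

influenza: (70/95) × (34/70) × (36/70) ≈ 0.18406
allergy: (16/95) × (12/16) × (6/16) ≈ 0.0473684
common cold: (9/95) × (1/9) × (4/9) ≈ 0.00467836
Highest score → influenza.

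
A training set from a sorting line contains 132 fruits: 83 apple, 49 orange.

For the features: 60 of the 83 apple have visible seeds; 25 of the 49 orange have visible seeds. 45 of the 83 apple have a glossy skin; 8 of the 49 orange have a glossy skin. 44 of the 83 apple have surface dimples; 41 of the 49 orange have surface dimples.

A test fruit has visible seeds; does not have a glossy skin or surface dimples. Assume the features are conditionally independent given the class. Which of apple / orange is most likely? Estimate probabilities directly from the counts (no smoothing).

apple

apple: (83/132) × (60/83) × (38/83) × (39/83) ≈ 0.0977843
orange: (49/132) × (25/49) × (41/49) × (8/49) ≈ 0.0258731
Highest score → apple.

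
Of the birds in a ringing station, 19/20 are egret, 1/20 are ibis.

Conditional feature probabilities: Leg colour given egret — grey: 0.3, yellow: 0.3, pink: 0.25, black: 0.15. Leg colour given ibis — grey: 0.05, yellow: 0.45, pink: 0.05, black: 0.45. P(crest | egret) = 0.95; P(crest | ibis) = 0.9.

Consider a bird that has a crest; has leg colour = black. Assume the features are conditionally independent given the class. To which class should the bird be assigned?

egret

egret: 0.95 × 0.15 × 0.95 = 0.135375
ibis: 0.05 × 0.45 × 0.9 = 0.02025
Highest score → egret.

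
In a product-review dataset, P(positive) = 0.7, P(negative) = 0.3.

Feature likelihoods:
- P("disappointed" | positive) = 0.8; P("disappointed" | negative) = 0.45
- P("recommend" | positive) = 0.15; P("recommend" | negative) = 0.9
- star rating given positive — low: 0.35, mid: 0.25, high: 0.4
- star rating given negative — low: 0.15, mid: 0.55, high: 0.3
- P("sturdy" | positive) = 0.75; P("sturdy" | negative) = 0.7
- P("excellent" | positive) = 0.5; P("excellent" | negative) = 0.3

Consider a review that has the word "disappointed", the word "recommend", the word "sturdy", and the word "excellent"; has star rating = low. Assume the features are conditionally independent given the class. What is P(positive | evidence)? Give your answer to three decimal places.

0.742

positive: 0.7 × 0.8 × 0.15 × 0.35 × 0.75 × 0.5 = 0.011025
negative: 0.3 × 0.45 × 0.9 × 0.15 × 0.7 × 0.3 = 0.00382725
P(positive | x) = 0.011025 / 0.01485225 ≈ 0.742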